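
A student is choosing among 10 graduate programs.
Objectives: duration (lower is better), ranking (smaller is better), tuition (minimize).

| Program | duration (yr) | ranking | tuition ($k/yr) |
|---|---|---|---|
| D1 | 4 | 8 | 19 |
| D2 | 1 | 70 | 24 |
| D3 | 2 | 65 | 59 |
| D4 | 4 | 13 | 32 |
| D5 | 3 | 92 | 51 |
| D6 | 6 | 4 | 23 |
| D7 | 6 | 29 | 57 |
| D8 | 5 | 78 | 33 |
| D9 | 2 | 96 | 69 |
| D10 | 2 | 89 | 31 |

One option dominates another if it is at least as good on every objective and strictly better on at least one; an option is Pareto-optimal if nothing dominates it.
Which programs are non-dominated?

D1: not dominated (best tuition).
D2: not dominated (best duration).
D3: not dominated.
D4: dominated by D1 (duration 4≤4, ranking 8≤13, tuition 19≤32).
D5: dominated by D2 (duration 1≤3, ranking 70≤92, tuition 24≤51).
D6: not dominated (best ranking).
D7: dominated by D1 (duration 4≤6, ranking 8≤29, tuition 19≤57).
D8: dominated by D1 (duration 4≤5, ranking 8≤78, tuition 19≤33).
D9: dominated by D2 (duration 1≤2, ranking 70≤96, tuition 24≤69).
D10: dominated by D2 (duration 1≤2, ranking 70≤89, tuition 24≤31).

D1, D2, D3, D6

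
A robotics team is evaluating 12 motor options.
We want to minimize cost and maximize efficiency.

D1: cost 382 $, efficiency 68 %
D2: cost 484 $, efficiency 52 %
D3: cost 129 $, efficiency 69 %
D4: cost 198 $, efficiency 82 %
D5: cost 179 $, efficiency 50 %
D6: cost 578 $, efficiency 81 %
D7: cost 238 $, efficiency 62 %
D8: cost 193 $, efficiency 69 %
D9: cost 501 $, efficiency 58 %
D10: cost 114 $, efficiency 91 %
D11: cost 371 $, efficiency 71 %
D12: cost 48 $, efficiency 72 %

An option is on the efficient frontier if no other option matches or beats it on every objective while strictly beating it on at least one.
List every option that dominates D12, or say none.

none

D1: worse on cost (382 vs 48).
D2: worse on cost (484 vs 48).
D3: worse on cost (129 vs 48).
D4: worse on cost (198 vs 48).
D5: worse on cost (179 vs 48).
D6: worse on cost (578 vs 48).
D7: worse on cost (238 vs 48).
D8: worse on cost (193 vs 48).
D9: worse on cost (501 vs 48).
D10: worse on cost (114 vs 48).
D11: worse on cost (371 vs 48).
No option dominates D12.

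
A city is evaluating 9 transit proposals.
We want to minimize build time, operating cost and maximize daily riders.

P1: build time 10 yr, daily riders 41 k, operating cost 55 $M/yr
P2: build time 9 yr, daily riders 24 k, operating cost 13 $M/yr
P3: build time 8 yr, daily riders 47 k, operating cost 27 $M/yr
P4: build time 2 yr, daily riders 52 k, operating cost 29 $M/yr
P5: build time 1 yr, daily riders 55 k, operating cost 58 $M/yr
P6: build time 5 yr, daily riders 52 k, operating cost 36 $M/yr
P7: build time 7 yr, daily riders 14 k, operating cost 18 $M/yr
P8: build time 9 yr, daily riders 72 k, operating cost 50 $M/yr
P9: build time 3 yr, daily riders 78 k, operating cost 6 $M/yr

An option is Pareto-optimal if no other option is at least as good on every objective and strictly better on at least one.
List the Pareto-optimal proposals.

P1: dominated by P3 (build time 8≤10, daily riders 47≥41, operating cost 27≤55).
P2: dominated by P9 (build time 3≤9, daily riders 78≥24, operating cost 6≤13).
P3: dominated by P9 (build time 3≤8, daily riders 78≥47, operating cost 6≤27).
P4: not dominated.
P5: not dominated (best build time).
P6: dominated by P4 (build time 2≤5, daily riders 52≥52, operating cost 29≤36).
P7: dominated by P9 (build time 3≤7, daily riders 78≥14, operating cost 6≤18).
P8: dominated by P9 (build time 3≤9, daily riders 78≥72, operating cost 6≤50).
P9: not dominated (best daily riders).

P4, P5, P9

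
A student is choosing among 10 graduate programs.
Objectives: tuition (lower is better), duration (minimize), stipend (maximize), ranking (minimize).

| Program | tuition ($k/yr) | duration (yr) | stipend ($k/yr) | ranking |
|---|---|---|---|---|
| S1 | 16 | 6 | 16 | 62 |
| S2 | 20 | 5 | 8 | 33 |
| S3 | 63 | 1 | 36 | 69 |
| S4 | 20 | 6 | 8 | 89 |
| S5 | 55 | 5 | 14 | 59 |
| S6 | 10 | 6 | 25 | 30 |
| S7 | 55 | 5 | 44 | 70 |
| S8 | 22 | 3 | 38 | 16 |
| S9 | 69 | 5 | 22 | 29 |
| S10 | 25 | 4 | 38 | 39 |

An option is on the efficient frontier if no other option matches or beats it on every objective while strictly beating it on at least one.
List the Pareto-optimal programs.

S2, S3, S6, S7, S8

S1: dominated by S6 (tuition 10≤16, duration 6≤6, stipend 25≥16, ranking 30≤62).
S2: not dominated.
S3: not dominated (best duration).
S4: dominated by S1 (tuition 16≤20, duration 6≤6, stipend 16≥8, ranking 62≤89).
S5: dominated by S8 (tuition 22≤55, duration 3≤5, stipend 38≥14, ranking 16≤59).
S6: not dominated (best tuition).
S7: not dominated (best stipend).
S8: not dominated (best ranking).
S9: dominated by S8 (tuition 22≤69, duration 3≤5, stipend 38≥22, ranking 16≤29).
S10: dominated by S8 (tuition 22≤25, duration 3≤4, stipend 38≥38, ranking 16≤39).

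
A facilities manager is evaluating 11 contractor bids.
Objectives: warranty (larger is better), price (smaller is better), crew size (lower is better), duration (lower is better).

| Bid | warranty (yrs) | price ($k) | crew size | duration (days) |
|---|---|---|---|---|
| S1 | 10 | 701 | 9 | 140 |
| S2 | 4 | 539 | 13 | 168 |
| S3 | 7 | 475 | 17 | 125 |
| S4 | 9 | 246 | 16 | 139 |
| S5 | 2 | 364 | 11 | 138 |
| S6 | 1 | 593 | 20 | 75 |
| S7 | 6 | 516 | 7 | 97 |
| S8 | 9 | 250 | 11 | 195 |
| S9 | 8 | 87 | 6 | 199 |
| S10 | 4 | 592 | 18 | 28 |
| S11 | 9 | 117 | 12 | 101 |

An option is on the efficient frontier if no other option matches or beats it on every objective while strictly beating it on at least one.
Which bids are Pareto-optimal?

S1: not dominated (best warranty).
S2: dominated by S7 (warranty 6≥4, price 516≤539, crew size 7≤13, duration 97≤168).
S3: dominated by S11 (warranty 9≥7, price 117≤475, crew size 12≤17, duration 101≤125).
S4: dominated by S11 (warranty 9≥9, price 117≤246, crew size 12≤16, duration 101≤139).
S5: not dominated.
S6: dominated by S10 (warranty 4≥1, price 592≤593, crew size 18≤20, duration 28≤75).
S7: not dominated.
S8: not dominated.
S9: not dominated (best price).
S10: not dominated (best duration).
S11: not dominated.

S1, S5, S7, S8, S9, S10, S11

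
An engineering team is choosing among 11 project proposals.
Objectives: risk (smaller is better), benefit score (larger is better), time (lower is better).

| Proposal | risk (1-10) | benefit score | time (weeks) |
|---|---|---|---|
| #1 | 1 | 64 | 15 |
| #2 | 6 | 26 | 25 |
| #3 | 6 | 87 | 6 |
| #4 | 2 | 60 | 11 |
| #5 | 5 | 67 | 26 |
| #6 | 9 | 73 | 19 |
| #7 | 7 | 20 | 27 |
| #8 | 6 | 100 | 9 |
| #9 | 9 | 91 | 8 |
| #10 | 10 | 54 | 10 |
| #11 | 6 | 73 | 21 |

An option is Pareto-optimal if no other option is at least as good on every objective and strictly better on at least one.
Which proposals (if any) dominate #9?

#1: worse on benefit score (64 vs 91).
#2: worse on benefit score (26 vs 91).
#3: worse on benefit score (87 vs 91).
#4: worse on benefit score (60 vs 91).
#5: worse on benefit score (67 vs 91).
#6: worse on benefit score (73 vs 91).
#7: worse on benefit score (20 vs 91).
#8: worse on time (9 vs 8).
#10: worse on risk (10 vs 9).
#11: worse on benefit score (73 vs 91).
No option dominates #9.

none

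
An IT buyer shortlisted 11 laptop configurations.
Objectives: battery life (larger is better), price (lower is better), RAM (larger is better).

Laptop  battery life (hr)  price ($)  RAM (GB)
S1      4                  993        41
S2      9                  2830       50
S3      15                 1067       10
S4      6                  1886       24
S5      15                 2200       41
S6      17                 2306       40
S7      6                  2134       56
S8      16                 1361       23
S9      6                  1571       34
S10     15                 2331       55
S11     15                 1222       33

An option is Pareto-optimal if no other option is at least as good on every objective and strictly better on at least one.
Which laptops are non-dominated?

S1, S3, S5, S6, S7, S8, S9, S10, S11

S1: not dominated (best price).
S2: dominated by S10 (battery life 15≥9, price 2331≤2830, RAM 55≥50).
S3: not dominated.
S4: dominated by S9 (battery life 6≥6, price 1571≤1886, RAM 34≥24).
S5: not dominated.
S6: not dominated (best battery life).
S7: not dominated (best RAM).
S8: not dominated.
S9: not dominated.
S10: not dominated.
S11: not dominated.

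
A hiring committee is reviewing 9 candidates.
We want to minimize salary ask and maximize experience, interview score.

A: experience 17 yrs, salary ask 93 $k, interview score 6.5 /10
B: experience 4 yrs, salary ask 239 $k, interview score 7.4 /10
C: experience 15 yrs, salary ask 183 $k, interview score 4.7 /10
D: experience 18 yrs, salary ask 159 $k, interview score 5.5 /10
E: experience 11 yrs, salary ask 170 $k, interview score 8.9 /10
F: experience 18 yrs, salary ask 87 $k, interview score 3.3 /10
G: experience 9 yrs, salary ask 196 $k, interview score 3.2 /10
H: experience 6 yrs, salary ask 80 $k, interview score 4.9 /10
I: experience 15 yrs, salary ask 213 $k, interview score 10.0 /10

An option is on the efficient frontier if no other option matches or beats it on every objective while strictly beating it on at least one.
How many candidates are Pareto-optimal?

A: not dominated.
B: dominated by E (experience 11≥4, salary ask 170≤239, interview score 8.9≥7.4).
C: dominated by A (experience 17≥15, salary ask 93≤183, interview score 6.5≥4.7).
D: not dominated.
E: not dominated.
F: not dominated.
G: dominated by A (experience 17≥9, salary ask 93≤196, interview score 6.5≥3.2).
H: not dominated (best salary ask).
I: not dominated (best interview score).
Pareto-optimal: A, D, E, F, H, I → 6.

6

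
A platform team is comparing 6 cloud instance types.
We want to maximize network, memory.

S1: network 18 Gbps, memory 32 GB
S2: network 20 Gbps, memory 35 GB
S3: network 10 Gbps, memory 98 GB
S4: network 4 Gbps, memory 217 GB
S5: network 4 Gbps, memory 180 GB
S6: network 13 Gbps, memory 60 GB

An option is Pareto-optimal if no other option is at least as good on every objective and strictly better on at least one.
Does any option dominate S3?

No

S1: worse on memory (32 vs 98).
S2: worse on memory (35 vs 98).
S4: worse on network (4 vs 10).
S5: worse on network (4 vs 10).
S6: worse on memory (60 vs 98).
No option is at least as good as S3 on every objective and strictly better on one.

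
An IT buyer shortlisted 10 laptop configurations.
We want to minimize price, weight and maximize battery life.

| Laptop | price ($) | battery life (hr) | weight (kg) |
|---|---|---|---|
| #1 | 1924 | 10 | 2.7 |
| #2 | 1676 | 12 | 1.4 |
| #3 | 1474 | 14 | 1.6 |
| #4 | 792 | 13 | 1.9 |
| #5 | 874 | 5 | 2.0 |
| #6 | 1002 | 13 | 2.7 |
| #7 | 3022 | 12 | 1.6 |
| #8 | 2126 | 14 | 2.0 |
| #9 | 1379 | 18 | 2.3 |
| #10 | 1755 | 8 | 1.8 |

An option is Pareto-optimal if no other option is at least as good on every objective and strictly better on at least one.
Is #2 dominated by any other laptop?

#1: worse on price (1924 vs 1676).
#3: worse on weight (1.6 vs 1.4).
#4: worse on weight (1.9 vs 1.4).
#5: worse on battery life (5 vs 12).
#6: worse on weight (2.7 vs 1.4).
#7: worse on price (3022 vs 1676).
#8: worse on price (2126 vs 1676).
#9: worse on weight (2.3 vs 1.4).
#10: worse on price (1755 vs 1676).
No option is at least as good as #2 on every objective and strictly better on one.

No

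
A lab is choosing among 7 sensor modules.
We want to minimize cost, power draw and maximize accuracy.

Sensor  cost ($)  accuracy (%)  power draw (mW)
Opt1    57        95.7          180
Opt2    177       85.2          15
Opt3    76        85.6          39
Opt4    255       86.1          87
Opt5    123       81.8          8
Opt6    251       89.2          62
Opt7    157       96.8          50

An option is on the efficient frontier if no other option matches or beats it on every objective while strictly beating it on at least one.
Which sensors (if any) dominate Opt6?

Opt7

Opt7: cost 157≤251, accuracy 96.8≥89.2, power draw 50≤62 — dominates Opt6.
Others (Opt1, Opt2, Opt3, Opt4, Opt5) are each worse than Opt6 on at least one objective.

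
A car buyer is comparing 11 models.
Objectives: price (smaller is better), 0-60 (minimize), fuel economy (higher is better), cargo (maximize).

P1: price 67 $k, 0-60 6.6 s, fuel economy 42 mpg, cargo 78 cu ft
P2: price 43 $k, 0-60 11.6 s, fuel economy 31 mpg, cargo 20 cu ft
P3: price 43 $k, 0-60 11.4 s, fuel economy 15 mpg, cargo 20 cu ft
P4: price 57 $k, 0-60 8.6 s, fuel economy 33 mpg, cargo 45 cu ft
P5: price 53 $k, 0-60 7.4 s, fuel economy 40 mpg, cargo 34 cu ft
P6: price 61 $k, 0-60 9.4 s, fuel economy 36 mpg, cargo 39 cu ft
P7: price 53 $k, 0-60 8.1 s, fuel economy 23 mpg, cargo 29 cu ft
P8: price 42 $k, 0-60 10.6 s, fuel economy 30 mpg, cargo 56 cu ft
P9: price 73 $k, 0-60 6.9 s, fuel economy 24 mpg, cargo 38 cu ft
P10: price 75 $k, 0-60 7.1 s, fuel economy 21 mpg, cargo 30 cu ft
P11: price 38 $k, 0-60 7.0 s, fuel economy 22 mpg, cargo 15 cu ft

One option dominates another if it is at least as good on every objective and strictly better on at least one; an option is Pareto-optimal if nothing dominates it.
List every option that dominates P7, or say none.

P5

P5: price 53≤53, 0-60 7.4≤8.1, fuel economy 40≥23, cargo 34≥29 — dominates P7.
Others (P1, P2, P3, P4, P6, P8, P9, P10, P11) are each worse than P7 on at least one objective.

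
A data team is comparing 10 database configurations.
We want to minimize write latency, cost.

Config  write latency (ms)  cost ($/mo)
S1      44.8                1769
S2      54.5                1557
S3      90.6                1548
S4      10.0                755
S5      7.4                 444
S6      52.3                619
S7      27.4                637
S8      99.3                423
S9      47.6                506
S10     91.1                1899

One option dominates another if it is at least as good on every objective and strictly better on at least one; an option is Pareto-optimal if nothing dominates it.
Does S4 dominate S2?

S4 vs S2: write latency 10.0≤54.5, cost 755≤1557 — S4 is at least as good on every objective with at least one strict improvement.

Yes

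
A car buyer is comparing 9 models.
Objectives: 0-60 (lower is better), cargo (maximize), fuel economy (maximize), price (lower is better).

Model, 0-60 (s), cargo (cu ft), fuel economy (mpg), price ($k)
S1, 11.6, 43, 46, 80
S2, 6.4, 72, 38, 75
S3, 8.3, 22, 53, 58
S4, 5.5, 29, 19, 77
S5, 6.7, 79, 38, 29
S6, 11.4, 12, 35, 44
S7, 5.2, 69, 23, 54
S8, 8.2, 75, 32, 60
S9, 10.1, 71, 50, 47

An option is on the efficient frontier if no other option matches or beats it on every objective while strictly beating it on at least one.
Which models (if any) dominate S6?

S5

S5: 0-60 6.7≤11.4, cargo 79≥12, fuel economy 38≥35, price 29≤44 — dominates S6.
Others (S1, S2, S3, S4, S7, S8, S9) are each worse than S6 on at least one objective.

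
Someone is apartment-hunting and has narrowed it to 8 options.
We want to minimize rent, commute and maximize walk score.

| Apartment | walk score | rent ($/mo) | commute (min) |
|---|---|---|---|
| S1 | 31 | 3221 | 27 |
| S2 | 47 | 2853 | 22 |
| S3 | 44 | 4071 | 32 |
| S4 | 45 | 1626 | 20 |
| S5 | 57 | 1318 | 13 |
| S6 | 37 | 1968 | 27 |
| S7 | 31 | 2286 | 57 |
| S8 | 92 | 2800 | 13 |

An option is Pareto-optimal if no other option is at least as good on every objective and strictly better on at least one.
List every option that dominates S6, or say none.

S4: walk score 45≥37, rent 1626≤1968, commute 20≤27 — dominates S6.
S5: walk score 57≥37, rent 1318≤1968, commute 13≤27 — dominates S6.
Others (S1, S2, S3, S7, S8) are each worse than S6 on at least one objective.

S4, S5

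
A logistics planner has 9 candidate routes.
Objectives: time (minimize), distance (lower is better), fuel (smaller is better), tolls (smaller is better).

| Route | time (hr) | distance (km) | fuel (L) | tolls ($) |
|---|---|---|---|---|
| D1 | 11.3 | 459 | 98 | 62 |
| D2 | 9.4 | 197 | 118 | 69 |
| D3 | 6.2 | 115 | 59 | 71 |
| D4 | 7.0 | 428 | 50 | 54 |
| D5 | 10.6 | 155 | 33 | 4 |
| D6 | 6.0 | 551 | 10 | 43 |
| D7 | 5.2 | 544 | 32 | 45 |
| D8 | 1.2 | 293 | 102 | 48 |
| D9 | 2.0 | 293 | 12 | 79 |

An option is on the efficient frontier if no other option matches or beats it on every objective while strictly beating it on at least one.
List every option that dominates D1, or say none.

D4, D5

D4: time 7.0≤11.3, distance 428≤459, fuel 50≤98, tolls 54≤62 — dominates D1.
D5: time 10.6≤11.3, distance 155≤459, fuel 33≤98, tolls 4≤62 — dominates D1.
Others (D2, D3, D6, D7, D8, D9) are each worse than D1 on at least one objective.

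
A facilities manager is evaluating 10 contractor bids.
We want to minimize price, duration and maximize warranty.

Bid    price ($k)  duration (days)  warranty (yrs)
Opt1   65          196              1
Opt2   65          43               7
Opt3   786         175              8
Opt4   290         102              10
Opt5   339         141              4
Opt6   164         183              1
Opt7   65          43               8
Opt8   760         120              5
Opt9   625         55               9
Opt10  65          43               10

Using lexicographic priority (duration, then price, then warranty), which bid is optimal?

First minimize duration: best is 43, kept {Opt2, Opt7, Opt10}.
Then minimize price: best is 65, kept {Opt2, Opt7, Opt10}.
Then maximize warranty: best is 10, kept {Opt10}.

Opt10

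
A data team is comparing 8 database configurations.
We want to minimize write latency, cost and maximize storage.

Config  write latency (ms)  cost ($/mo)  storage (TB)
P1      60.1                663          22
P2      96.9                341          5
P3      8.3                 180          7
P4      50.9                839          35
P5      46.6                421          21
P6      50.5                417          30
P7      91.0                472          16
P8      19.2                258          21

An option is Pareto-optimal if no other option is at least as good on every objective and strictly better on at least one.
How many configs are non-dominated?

P1: dominated by P6 (write latency 50.5≤60.1, cost 417≤663, storage 30≥22).
P2: dominated by P3 (write latency 8.3≤96.9, cost 180≤341, storage 7≥5).
P3: not dominated (best write latency).
P4: not dominated (best storage).
P5: dominated by P8 (write latency 19.2≤46.6, cost 258≤421, storage 21≥21).
P6: not dominated.
P7: dominated by P5 (write latency 46.6≤91.0, cost 421≤472, storage 21≥16).
P8: not dominated.
Pareto-optimal: P3, P4, P6, P8 → 4.

4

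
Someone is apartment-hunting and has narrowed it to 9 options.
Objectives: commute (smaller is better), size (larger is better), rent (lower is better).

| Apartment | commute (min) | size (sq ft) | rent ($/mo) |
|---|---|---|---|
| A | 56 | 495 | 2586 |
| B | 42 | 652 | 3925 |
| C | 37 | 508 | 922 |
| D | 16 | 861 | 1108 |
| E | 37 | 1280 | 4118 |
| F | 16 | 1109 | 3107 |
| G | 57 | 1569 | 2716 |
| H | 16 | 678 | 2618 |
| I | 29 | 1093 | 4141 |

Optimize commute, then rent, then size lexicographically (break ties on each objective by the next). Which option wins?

D

First minimize commute: best is 16, kept {D, F, H}.
Then minimize rent: best is 1108, kept {D}.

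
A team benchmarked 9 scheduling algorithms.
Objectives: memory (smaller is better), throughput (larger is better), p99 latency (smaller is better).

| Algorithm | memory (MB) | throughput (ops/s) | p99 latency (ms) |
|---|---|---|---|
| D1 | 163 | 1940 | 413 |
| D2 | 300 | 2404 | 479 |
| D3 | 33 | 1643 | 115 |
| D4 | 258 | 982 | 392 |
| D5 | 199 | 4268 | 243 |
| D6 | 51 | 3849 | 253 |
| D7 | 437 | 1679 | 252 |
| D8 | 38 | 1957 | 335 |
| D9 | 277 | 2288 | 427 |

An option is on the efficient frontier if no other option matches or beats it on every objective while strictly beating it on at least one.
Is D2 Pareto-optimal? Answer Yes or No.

No

D5 vs D2: memory 199≤300, throughput 4268≥2404, p99 latency 243≤479 — D5 is at least as good on every objective and strictly better on at least one, so D5 dominates D2.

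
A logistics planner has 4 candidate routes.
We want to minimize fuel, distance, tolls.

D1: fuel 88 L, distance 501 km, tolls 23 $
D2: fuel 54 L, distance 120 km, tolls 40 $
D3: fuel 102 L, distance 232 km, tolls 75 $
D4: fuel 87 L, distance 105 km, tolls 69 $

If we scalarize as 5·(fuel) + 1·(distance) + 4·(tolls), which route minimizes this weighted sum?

D2

D1: 5·88 + 1·501 + 4·23 = 1033
D2: 5·54 + 1·120 + 4·40 = 550
D3: 5·102 + 1·232 + 4·75 = 1042
D4: 5·87 + 1·105 + 4·69 = 816
Lowest: D2 at 550.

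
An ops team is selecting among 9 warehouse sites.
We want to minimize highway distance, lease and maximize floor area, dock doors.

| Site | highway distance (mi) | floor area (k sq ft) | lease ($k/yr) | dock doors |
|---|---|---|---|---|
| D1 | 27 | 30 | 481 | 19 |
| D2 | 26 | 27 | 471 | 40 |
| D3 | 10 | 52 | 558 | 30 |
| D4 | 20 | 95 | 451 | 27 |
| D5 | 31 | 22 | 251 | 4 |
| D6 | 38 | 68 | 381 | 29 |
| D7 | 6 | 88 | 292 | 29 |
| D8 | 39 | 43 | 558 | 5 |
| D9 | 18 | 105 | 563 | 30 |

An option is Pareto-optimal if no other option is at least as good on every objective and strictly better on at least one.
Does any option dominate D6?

D7 vs D6: highway distance 6≤38, floor area 88≥68, lease 292≤381, dock doors 29≥29 — D7 is at least as good on every objective and strictly better on at least one, so D7 dominates D6.

Yes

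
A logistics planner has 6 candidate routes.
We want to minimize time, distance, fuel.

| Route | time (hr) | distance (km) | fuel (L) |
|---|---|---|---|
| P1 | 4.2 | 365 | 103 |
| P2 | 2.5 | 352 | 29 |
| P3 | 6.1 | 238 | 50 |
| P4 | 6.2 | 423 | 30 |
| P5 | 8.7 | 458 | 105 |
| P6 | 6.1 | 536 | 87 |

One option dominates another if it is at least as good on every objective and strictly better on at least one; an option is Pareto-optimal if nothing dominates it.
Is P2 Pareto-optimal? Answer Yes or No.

Yes

P1: worse on time (4.2 vs 2.5).
P3: worse on time (6.1 vs 2.5).
P4: worse on time (6.2 vs 2.5).
P5: worse on time (8.7 vs 2.5).
P6: worse on time (6.1 vs 2.5).
No option is at least as good as P2 on every objective and strictly better on one.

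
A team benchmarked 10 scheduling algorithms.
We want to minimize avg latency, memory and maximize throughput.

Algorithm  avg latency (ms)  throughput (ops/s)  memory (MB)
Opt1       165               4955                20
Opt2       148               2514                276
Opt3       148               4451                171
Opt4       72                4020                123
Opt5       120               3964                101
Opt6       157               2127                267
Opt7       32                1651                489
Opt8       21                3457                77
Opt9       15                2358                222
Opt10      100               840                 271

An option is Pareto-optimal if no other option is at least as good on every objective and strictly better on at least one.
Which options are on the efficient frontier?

Opt1: not dominated (best throughput).
Opt2: dominated by Opt3 (avg latency 148≤148, throughput 4451≥2514, memory 171≤276).
Opt3: not dominated.
Opt4: not dominated.
Opt5: not dominated.
Opt6: dominated by Opt3 (avg latency 148≤157, throughput 4451≥2127, memory 171≤267).
Opt7: dominated by Opt8 (avg latency 21≤32, throughput 3457≥1651, memory 77≤489).
Opt8: not dominated.
Opt9: not dominated (best avg latency).
Opt10: dominated by Opt4 (avg latency 72≤100, throughput 4020≥840, memory 123≤271).

Opt1, Opt3, Opt4, Opt5, Opt8, Opt9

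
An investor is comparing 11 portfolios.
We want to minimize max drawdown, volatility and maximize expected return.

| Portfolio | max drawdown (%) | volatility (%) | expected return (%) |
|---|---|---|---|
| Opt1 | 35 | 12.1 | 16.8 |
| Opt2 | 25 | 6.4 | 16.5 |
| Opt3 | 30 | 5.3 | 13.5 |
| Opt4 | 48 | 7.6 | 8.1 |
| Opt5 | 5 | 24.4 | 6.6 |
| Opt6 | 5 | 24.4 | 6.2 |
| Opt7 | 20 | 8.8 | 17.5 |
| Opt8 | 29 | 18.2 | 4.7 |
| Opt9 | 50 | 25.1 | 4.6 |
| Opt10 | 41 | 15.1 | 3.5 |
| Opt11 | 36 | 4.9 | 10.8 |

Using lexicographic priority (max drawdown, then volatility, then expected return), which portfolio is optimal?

Opt5

First minimize max drawdown: best is 5, kept {Opt5, Opt6}.
Then minimize volatility: best is 24.4, kept {Opt5, Opt6}.
Then maximize expected return: best is 6.6, kept {Opt5}.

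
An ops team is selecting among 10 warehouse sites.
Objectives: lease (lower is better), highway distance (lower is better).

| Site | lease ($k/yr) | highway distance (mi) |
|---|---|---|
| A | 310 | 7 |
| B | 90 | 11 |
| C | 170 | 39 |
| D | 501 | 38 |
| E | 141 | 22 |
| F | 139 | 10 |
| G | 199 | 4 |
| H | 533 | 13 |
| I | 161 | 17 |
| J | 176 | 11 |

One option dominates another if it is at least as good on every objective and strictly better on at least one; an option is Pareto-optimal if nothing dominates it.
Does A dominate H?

A vs H: lease 310≤533, highway distance 7≤13 — A is at least as good on every objective with at least one strict improvement.

Yes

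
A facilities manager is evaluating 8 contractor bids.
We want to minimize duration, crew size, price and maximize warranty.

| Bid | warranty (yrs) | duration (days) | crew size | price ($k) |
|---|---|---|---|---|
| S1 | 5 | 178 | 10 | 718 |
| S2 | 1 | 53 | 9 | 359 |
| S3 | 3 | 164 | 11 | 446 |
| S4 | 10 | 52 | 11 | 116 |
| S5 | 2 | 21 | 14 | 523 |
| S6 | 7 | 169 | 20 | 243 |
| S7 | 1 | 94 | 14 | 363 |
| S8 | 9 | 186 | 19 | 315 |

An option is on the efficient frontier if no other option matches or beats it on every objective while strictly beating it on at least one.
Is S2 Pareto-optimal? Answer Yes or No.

Yes

S1: worse on duration (178 vs 53).
S3: worse on duration (164 vs 53).
S4: worse on crew size (11 vs 9).
S5: worse on crew size (14 vs 9).
S6: worse on duration (169 vs 53).
S7: worse on duration (94 vs 53).
S8: worse on duration (186 vs 53).
No option is at least as good as S2 on every objective and strictly better on one.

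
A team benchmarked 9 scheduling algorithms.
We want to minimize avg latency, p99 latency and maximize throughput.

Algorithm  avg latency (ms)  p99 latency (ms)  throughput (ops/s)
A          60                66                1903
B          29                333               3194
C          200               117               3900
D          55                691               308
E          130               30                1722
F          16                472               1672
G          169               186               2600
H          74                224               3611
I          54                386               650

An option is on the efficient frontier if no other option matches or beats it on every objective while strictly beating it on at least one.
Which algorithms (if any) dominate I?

B: avg latency 29≤54, p99 latency 333≤386, throughput 3194≥650 — dominates I.
Others (A, C, D, E, F, G, H) are each worse than I on at least one objective.

B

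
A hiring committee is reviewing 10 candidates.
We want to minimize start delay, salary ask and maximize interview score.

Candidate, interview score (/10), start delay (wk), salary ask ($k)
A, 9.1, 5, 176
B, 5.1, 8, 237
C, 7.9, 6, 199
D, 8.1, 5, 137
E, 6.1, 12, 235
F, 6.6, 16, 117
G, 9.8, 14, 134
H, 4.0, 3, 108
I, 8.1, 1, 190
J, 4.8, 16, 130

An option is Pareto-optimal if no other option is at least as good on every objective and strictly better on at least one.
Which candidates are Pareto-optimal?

A: not dominated.
B: dominated by A (interview score 9.1≥5.1, start delay 5≤8, salary ask 176≤237).
C: dominated by A (interview score 9.1≥7.9, start delay 5≤6, salary ask 176≤199).
D: not dominated.
E: dominated by A (interview score 9.1≥6.1, start delay 5≤12, salary ask 176≤235).
F: not dominated.
G: not dominated (best interview score).
H: not dominated (best salary ask).
I: not dominated (best start delay).
J: dominated by F (interview score 6.6≥4.8, start delay 16≤16, salary ask 117≤130).

A, D, F, G, H, I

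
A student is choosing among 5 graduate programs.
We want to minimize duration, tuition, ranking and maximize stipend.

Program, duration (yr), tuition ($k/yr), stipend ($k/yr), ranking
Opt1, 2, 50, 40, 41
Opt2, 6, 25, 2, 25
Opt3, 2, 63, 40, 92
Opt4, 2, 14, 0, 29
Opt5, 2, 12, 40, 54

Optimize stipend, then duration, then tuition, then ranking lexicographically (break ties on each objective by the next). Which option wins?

Opt5

First maximize stipend: best is 40, kept {Opt1, Opt3, Opt5}.
Then minimize duration: best is 2, kept {Opt1, Opt3, Opt5}.
Then minimize tuition: best is 12, kept {Opt5}.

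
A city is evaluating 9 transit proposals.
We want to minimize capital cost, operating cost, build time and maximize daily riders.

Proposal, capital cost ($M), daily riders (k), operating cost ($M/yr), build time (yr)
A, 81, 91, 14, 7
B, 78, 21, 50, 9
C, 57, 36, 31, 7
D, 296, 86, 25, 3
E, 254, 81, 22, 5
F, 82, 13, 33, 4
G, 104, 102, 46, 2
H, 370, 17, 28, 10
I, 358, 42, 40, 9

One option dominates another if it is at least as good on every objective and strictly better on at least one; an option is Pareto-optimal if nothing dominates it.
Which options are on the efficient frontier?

A, C, D, E, F, G

A: not dominated (best operating cost).
B: dominated by C (capital cost 57≤78, daily riders 36≥21, operating cost 31≤50, build time 7≤9).
C: not dominated (best capital cost).
D: not dominated.
E: not dominated.
F: not dominated.
G: not dominated (best daily riders).
H: dominated by A (capital cost 81≤370, daily riders 91≥17, operating cost 14≤28, build time 7≤10).
I: dominated by A (capital cost 81≤358, daily riders 91≥42, operating cost 14≤40, build time 7≤9).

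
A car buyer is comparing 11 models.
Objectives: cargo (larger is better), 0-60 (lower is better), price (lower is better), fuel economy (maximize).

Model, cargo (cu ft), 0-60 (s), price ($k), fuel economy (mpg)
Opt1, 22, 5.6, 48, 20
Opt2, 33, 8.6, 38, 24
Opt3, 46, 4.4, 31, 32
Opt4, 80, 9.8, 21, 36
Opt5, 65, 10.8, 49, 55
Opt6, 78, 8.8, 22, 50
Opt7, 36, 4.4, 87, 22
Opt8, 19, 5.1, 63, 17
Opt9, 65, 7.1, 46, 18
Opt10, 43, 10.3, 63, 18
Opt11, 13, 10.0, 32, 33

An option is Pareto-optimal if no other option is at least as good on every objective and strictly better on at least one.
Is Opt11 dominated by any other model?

Yes

Opt4 vs Opt11: cargo 80≥13, 0-60 9.8≤10.0, price 21≤32, fuel economy 36≥33 — Opt4 is at least as good on every objective and strictly better on at least one, so Opt4 dominates Opt11.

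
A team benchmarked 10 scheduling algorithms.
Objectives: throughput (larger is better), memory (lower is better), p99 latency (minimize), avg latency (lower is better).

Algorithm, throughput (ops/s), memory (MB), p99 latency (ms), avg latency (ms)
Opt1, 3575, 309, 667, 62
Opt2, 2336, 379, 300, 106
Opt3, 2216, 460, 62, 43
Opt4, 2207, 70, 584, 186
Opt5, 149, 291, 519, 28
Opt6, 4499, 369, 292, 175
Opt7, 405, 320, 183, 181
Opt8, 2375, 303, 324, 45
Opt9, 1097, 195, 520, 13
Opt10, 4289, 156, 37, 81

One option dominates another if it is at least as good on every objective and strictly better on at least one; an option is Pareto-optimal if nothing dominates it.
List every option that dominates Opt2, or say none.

Opt10: throughput 4289≥2336, memory 156≤379, p99 latency 37≤300, avg latency 81≤106 — dominates Opt2.
Others (Opt1, Opt3, Opt4, Opt5, Opt6, Opt7, Opt8, Opt9) are each worse than Opt2 on at least one objective.

Opt10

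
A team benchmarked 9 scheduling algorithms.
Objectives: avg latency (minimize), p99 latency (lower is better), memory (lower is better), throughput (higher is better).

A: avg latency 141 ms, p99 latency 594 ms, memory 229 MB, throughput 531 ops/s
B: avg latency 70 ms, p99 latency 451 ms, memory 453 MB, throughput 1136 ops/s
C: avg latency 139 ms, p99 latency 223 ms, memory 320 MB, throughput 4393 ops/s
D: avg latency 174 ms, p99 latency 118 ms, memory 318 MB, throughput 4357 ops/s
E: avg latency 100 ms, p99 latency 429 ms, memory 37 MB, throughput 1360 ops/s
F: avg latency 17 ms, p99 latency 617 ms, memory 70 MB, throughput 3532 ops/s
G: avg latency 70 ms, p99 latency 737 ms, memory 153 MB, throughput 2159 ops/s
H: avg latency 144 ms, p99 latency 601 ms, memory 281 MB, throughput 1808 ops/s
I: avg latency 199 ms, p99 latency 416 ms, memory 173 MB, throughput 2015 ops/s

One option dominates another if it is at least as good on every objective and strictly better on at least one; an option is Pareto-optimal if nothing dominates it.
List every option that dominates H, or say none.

none

A: worse on throughput (531 vs 1808).
B: worse on memory (453 vs 281).
C: worse on memory (320 vs 281).
D: worse on avg latency (174 vs 144).
E: worse on throughput (1360 vs 1808).
F: worse on p99 latency (617 vs 601).
G: worse on p99 latency (737 vs 601).
I: worse on avg latency (199 vs 144).
No option dominates H.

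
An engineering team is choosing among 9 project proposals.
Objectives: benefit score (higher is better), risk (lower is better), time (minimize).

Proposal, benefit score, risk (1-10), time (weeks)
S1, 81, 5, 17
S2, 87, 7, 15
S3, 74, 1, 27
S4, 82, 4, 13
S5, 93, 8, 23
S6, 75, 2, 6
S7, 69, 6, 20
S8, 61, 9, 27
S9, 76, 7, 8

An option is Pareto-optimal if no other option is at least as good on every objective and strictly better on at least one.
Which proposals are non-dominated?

S2, S3, S4, S5, S6, S9

S1: dominated by S4 (benefit score 82≥81, risk 4≤5, time 13≤17).
S2: not dominated.
S3: not dominated (best risk).
S4: not dominated.
S5: not dominated (best benefit score).
S6: not dominated (best time).
S7: dominated by S1 (benefit score 81≥69, risk 5≤6, time 17≤20).
S8: dominated by S1 (benefit score 81≥61, risk 5≤9, time 17≤27).
S9: not dominated.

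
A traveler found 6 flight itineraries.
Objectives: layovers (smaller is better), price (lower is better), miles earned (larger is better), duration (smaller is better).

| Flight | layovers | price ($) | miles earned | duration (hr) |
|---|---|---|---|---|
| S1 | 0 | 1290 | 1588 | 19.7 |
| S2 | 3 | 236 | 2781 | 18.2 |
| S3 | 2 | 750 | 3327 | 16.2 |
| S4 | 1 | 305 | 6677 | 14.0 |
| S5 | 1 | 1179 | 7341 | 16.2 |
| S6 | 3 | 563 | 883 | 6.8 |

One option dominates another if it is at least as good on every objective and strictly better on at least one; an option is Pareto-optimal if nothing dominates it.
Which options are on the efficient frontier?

S1: not dominated (best layovers).
S2: not dominated (best price).
S3: dominated by S4 (layovers 1≤2, price 305≤750, miles earned 6677≥3327, duration 14.0≤16.2).
S4: not dominated.
S5: not dominated (best miles earned).
S6: not dominated (best duration).

S1, S2, S4, S5, S6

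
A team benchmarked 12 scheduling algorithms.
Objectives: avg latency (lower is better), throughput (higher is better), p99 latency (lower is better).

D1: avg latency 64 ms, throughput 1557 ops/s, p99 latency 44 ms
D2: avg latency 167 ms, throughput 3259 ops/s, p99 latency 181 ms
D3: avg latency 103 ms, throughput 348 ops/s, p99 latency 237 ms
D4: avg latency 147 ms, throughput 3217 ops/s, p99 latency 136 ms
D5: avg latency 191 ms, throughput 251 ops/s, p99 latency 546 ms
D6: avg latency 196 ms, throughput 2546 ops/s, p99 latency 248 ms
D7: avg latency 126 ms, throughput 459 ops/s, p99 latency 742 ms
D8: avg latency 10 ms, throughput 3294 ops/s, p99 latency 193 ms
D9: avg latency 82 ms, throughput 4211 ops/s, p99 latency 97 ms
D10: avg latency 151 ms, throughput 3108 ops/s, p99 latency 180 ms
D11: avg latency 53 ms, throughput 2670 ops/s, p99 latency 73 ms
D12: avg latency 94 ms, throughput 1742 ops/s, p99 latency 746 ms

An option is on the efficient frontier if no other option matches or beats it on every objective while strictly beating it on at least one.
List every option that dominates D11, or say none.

D1: worse on avg latency (64 vs 53).
D2: worse on avg latency (167 vs 53).
D3: worse on avg latency (103 vs 53).
D4: worse on avg latency (147 vs 53).
D5: worse on avg latency (191 vs 53).
D6: worse on avg latency (196 vs 53).
D7: worse on avg latency (126 vs 53).
D8: worse on p99 latency (193 vs 73).
D9: worse on avg latency (82 vs 53).
D10: worse on avg latency (151 vs 53).
D12: worse on avg latency (94 vs 53).
No option dominates D11.

none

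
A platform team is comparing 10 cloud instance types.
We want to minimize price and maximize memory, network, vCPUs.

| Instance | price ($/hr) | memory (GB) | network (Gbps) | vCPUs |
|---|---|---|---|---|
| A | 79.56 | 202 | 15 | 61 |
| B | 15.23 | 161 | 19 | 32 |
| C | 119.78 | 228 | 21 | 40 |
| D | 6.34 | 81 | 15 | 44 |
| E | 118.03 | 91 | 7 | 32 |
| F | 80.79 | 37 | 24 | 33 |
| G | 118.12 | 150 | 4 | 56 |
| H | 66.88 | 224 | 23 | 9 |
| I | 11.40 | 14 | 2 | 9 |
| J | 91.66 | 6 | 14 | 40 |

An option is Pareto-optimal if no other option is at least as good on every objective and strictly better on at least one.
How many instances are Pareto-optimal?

A: not dominated (best vCPUs).
B: not dominated.
C: not dominated (best memory).
D: not dominated (best price).
E: dominated by A (price 79.56≤118.03, memory 202≥91, network 15≥7, vCPUs 61≥32).
F: not dominated (best network).
G: dominated by A (price 79.56≤118.12, memory 202≥150, network 15≥4, vCPUs 61≥56).
H: not dominated.
I: dominated by D (price 6.34≤11.40, memory 81≥14, network 15≥2, vCPUs 44≥9).
J: dominated by A (price 79.56≤91.66, memory 202≥6, network 15≥14, vCPUs 61≥40).
Pareto-optimal: A, B, C, D, F, H → 6.

6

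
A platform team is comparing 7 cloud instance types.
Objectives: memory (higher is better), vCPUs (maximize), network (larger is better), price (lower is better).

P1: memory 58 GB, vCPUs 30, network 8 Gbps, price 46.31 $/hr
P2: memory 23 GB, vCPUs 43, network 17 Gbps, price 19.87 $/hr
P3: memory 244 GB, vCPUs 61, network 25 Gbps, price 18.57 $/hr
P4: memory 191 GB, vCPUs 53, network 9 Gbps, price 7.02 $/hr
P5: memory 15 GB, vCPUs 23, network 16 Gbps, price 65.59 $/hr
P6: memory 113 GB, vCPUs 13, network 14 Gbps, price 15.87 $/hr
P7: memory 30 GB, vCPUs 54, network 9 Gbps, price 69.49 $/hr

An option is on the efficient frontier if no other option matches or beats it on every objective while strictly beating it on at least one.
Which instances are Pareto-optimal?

P3, P4, P6

P1: dominated by P3 (memory 244≥58, vCPUs 61≥30, network 25≥8, price 18.57≤46.31).
P2: dominated by P3 (memory 244≥23, vCPUs 61≥43, network 25≥17, price 18.57≤19.87).
P3: not dominated (best memory).
P4: not dominated (best price).
P5: dominated by P2 (memory 23≥15, vCPUs 43≥23, network 17≥16, price 19.87≤65.59).
P6: not dominated.
P7: dominated by P3 (memory 244≥30, vCPUs 61≥54, network 25≥9, price 18.57≤69.49).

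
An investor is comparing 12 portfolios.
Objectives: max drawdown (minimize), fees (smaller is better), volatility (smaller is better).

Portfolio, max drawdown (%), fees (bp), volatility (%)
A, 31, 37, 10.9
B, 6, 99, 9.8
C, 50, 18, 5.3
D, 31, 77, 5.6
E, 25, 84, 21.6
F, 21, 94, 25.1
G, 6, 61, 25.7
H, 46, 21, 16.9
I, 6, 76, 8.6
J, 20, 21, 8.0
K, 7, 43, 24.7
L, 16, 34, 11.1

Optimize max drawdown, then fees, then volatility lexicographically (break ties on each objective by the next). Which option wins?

First minimize max drawdown: best is 6, kept {B, G, I}.
Then minimize fees: best is 61, kept {G}.

G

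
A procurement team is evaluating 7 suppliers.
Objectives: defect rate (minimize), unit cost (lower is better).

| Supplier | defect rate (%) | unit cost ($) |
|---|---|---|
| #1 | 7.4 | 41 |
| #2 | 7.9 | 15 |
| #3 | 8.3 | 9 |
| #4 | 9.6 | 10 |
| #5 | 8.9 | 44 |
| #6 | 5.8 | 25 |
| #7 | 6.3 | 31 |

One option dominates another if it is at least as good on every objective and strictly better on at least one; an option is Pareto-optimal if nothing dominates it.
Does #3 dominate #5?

#3 vs #5: defect rate 8.3≤8.9, unit cost 9≤44 — #3 is at least as good on every objective with at least one strict improvement.

Yes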